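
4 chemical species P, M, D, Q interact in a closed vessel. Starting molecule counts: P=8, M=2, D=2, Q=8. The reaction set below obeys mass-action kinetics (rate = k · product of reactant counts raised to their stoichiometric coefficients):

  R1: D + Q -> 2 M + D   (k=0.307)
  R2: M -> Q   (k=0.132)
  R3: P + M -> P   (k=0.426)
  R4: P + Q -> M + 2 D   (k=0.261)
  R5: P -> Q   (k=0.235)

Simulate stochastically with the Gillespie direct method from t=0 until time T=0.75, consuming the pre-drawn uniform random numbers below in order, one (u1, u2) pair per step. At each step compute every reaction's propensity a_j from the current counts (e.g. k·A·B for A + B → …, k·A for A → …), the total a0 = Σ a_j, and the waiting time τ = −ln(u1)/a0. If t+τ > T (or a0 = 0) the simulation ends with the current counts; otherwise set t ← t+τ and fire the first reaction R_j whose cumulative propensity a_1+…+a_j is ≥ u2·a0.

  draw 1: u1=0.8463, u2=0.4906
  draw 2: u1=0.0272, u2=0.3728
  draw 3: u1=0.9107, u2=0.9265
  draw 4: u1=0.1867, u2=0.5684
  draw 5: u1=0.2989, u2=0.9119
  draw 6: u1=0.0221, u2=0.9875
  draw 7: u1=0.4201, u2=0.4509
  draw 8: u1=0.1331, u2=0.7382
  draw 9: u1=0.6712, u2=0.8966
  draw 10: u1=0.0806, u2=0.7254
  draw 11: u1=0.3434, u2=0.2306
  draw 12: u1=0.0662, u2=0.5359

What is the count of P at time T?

t=0.000: P=8 M=2 D=2 Q=8
Draw 1: a1=4.912, a2=0.264, a3=6.816, a4=16.704, a5=1.880, a0=30.576; τ=−ln(0.8463)/30.576=0.005 → t=0.005; u2·a0=0.4906·30.576=15.001; a1+…+a3=11.992 < 15.001 ≤ a1+…+a4=28.696 → R4 fires; P=7 M=3 D=4 Q=7
Draw 2: a1=8.596, a2=0.396, a3=8.946, a4=12.789, a5=1.645, a0=32.372; τ=−ln(0.0272)/32.372=0.111 → t=0.117; u2·a0=0.3728·32.372=12.068; a1+a2=8.992 < 12.068 ≤ a1+…+a3=17.938 → R3 fires; P=7 M=2 D=4 Q=7
Draw 3: a1=8.596, a2=0.264, a3=5.964, a4=12.789, a5=1.645, a0=29.258; τ=−ln(0.9107)/29.258=0.003 → t=0.120; u2·a0=0.9265·29.258=27.108; a1+…+a3=14.824 < 27.108 ≤ a1+…+a4=27.613 → R4 fires; P=6 M=3 D=6 Q=6
Draw 4: a1=11.052, a2=0.396, a3=7.668, a4=9.396, a5=1.410, a0=29.922; τ=−ln(0.1867)/29.922=0.056 → t=0.176; u2·a0=0.5684·29.922=17.008; a1+a2=11.448 < 17.008 ≤ a1+…+a3=19.116 → R3 fires; P=6 M=2 D=6 Q=6
Draw 5: a1=11.052, a2=0.264, a3=5.112, a4=9.396, a5=1.410, a0=27.234; τ=−ln(0.2989)/27.234=0.044 → t=0.220; u2·a0=0.9119·27.234=24.835; a1+…+a3=16.428 < 24.835 ≤ a1+…+a4=25.824 → R4 fires; P=5 M=3 D=8 Q=5
Draw 6: a1=12.280, a2=0.396, a3=6.390, a4=6.525, a5=1.175, a0=26.766; τ=−ln(0.0221)/26.766=0.142 → t=0.363; u2·a0=0.9875·26.766=26.431; a1+…+a4=25.591 < 26.431 ≤ a1+…+a5=26.766 → R5 fires; P=4 M=3 D=8 Q=6
Draw 7: a1=14.736, a2=0.396, a3=5.112, a4=6.264, a5=0.940, a0=27.448; τ=−ln(0.4201)/27.448=0.032 → t=0.394; u2·a0=0.4509·27.448=12.376 ≤ a1=14.736 → R1 fires; P=4 M=5 D=8 Q=5
Draw 8: a1=12.280, a2=0.660, a3=8.520, a4=5.220, a5=0.940, a0=27.620; τ=−ln(0.1331)/27.620=0.073 → t=0.467; u2·a0=0.7382·27.620=20.389; a1+a2=12.940 < 20.389 ≤ a1+…+a3=21.460 → R3 fires; P=4 M=4 D=8 Q=5
Draw 9: a1=12.280, a2=0.528, a3=6.816, a4=5.220, a5=0.940, a0=25.784; τ=−ln(0.6712)/25.784=0.015 → t=0.483; u2·a0=0.8966·25.784=23.118; a1+…+a3=19.624 < 23.118 ≤ a1+…+a4=24.844 → R4 fires; P=3 M=5 D=10 Q=4
Draw 10: a1=12.280, a2=0.660, a3=6.390, a4=3.132, a5=0.705, a0=23.167; τ=−ln(0.0806)/23.167=0.109 → t=0.592; u2·a0=0.7254·23.167=16.805; a1+a2=12.940 < 16.805 ≤ a1+…+a3=19.330 → R3 fires; P=3 M=4 D=10 Q=4
Draw 11: a1=12.280, a2=0.528, a3=5.112, a4=3.132, a5=0.705, a0=21.757; τ=−ln(0.3434)/21.757=0.049 → t=0.641; u2·a0=0.2306·21.757=5.017 ≤ a1=12.280 → R1 fires; P=3 M=6 D=10 Q=3
Draw 12: a1=9.210, a2=0.792, a3=7.668, a4=2.349, a5=0.705, a0=20.724; τ=−ln(0.0662)/20.724=0.131 → t=0.772 > T=0.75: stop.
Read off P at T=0.75: 3

P at T = 3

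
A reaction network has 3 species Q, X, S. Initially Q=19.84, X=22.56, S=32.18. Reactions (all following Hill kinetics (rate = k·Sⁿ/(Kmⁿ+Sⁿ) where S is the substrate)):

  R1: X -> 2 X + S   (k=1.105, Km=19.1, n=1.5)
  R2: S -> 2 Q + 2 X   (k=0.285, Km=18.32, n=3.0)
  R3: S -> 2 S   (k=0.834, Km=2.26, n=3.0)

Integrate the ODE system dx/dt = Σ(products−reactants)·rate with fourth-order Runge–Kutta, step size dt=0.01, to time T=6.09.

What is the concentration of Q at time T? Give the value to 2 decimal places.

RK4 with dt=0.01: 609 steps to T=6.09. Trajectory (selected grid times):
t=0.00: Q=19.84 X=22.56 S=32.18
t=0.68: Q=20.17 X=23.32 S=33.01
t=1.35: Q=20.50 X=24.07 S=33.83
t=2.03: Q=20.83 X=24.85 S=34.68
t=2.71: Q=21.17 X=25.65 S=35.53
t=3.38: Q=21.51 X=26.44 S=36.37
t=4.06: Q=21.85 X=27.25 S=37.24
t=4.74: Q=22.20 X=28.08 S=38.11
t=5.41: Q=22.55 X=28.90 S=38.97
t=6.09: Q=22.90 X=29.75 S=39.85
Read off Q at T=6.09: 22.90

Q at T = 22.90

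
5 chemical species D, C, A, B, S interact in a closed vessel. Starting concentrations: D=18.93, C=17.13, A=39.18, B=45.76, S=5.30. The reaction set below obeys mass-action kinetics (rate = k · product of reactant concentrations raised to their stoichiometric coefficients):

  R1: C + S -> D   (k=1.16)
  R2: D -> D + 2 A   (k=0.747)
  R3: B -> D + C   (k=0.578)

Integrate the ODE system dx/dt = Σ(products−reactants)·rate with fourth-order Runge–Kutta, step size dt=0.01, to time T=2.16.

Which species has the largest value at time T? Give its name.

Dominant species at T: A

RK4 with dt=0.01: 216 steps to T=2.16. Trajectory (selected grid times):
t=0.00: D=18.93 C=17.13 A=39.18 B=45.76 S=5.30
t=0.24: D=30.10 C=17.82 A=48.53 B=39.83 S=0.06
t=0.48: D=35.32 C=22.92 A=60.28 B=34.67 S=0.00
t=0.72: D=39.81 C=27.41 A=73.77 B=30.18 S=0.00
t=0.96: D=43.72 C=31.32 A=88.76 B=26.27 S=0.00
t=1.20: D=47.12 C=34.72 A=105.06 B=22.87 S=0.00
t=1.44: D=50.08 C=37.68 A=122.50 B=19.91 S=0.00
t=1.68: D=52.66 C=40.26 A=140.93 B=17.33 S=0.00
t=1.92: D=54.91 C=42.51 A=160.22 B=15.08 S=0.00
t=2.16: D=56.86 C=44.46 A=180.27 B=13.13 S=0.00
At T=2.16: D=56.86 C=44.46 A=180.27 B=13.13 S=0.00; the largest is A.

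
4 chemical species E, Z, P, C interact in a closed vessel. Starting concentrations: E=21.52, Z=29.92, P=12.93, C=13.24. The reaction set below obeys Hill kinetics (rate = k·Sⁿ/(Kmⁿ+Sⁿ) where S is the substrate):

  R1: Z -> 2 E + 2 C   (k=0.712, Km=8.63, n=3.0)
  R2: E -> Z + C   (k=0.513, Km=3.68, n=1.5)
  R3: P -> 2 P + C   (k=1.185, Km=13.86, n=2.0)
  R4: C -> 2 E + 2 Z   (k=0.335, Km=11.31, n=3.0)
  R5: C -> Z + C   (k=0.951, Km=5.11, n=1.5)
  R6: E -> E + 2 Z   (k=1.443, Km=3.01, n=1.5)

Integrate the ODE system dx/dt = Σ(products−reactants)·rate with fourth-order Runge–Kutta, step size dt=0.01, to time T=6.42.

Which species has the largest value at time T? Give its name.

RK4 with dt=0.01: 642 steps to T=6.42. Trajectory (selected grid times):
t=0.00: E=21.52 Z=29.92 P=12.93 C=13.24
t=0.71: E=22.48 Z=32.58 P=13.33 C=14.81
t=1.43: E=23.49 Z=35.33 P=13.74 C=16.41
t=2.14: E=24.52 Z=38.09 P=14.17 C=17.99
t=2.85: E=25.56 Z=40.88 P=14.60 C=19.58
t=3.57: E=26.64 Z=43.75 P=15.06 C=21.19
t=4.28: E=27.72 Z=46.59 P=15.52 C=22.80
t=4.99: E=28.80 Z=49.46 P=16.00 C=24.41
t=5.71: E=29.91 Z=52.39 P=16.49 C=26.06
t=6.42: E=31.01 Z=55.29 P=16.99 C=27.69
At T=6.42: E=31.01 Z=55.29 P=16.99 C=27.69; the largest is Z.

Dominant species at T: Z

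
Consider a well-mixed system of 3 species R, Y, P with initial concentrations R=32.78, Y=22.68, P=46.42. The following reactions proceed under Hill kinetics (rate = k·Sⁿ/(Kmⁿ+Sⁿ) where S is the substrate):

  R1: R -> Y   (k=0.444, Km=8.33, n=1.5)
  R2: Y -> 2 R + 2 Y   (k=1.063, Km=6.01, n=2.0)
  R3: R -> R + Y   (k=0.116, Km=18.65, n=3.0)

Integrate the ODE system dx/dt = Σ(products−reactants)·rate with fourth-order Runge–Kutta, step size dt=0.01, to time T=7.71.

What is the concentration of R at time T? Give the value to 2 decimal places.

RK4 with dt=0.01: 771 steps to T=7.71. Trajectory (selected grid times):
t=0.00: R=32.78 Y=22.68 P=46.42
t=0.86: R=34.15 Y=23.96 P=46.42
t=1.71: R=35.52 Y=25.24 P=46.42
t=2.57: R=36.91 Y=26.54 P=46.42
t=3.43: R=38.31 Y=27.84 P=46.42
t=4.28: R=39.70 Y=29.14 P=46.42
t=5.14: R=41.10 Y=30.46 P=46.42
t=6.00: R=42.52 Y=31.78 P=46.42
t=6.85: R=43.92 Y=33.10 P=46.42
t=7.71: R=45.33 Y=34.43 P=46.42
Read off R at T=7.71: 45.33

R at T = 45.33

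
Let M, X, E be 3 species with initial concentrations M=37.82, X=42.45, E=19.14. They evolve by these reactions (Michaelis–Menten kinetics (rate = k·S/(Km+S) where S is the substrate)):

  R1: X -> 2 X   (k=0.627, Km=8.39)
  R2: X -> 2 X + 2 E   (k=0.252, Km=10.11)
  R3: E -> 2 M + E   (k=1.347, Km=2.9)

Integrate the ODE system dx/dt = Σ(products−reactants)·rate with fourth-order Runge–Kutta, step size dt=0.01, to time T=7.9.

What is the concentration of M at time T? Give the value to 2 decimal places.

M at T = 56.49

RK4 with dt=0.01: 790 steps to T=7.9. Trajectory (selected grid times):
t=0.00: M=37.82 X=42.45 E=19.14
t=0.88: M=39.88 X=43.09 E=19.50
t=1.76: M=41.95 X=43.73 E=19.86
t=2.63: M=43.99 X=44.37 E=20.22
t=3.51: M=46.07 X=45.01 E=20.58
t=4.39: M=48.15 X=45.66 E=20.94
t=5.27: M=50.24 X=46.31 E=21.30
t=6.14: M=52.30 X=46.95 E=21.66
t=7.02: M=54.39 X=47.60 E=22.03
t=7.90: M=56.49 X=48.26 E=22.40
Read off M at T=7.9: 56.49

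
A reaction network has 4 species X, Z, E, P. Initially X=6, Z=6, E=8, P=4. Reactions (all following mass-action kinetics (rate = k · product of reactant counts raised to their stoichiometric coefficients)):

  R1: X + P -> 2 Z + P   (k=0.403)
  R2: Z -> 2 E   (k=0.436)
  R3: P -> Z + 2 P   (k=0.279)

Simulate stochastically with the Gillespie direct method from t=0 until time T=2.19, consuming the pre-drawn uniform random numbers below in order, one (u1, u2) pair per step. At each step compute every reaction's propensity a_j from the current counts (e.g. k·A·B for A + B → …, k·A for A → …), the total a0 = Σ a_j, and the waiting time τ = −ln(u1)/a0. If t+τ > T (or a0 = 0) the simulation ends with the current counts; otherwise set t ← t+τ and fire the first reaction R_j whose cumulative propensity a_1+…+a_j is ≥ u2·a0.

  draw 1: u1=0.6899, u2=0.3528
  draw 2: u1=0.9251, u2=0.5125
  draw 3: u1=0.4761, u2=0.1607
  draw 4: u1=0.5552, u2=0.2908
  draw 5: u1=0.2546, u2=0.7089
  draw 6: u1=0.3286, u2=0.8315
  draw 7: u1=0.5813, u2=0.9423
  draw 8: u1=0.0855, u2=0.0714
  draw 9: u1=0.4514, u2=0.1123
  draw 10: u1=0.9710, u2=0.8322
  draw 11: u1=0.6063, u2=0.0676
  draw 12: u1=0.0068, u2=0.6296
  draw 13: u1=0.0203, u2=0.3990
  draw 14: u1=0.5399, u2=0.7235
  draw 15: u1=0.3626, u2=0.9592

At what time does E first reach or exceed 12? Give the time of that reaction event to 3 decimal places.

Threshold first reached at t = 0.391

t=0.000: X=6 Z=6 E=8 P=4
Draw 1: a1=9.672, a2=2.616, a3=1.116, a0=13.404; τ=−ln(0.6899)/13.404=0.028 → t=0.028; u2·a0=0.3528·13.404=4.729 ≤ a1=9.672 → R1 fires; X=5 Z=8 E=8 P=4
Draw 2: a1=8.060, a2=3.488, a3=1.116, a0=12.664; τ=−ln(0.9251)/12.664=0.006 → t=0.034; u2·a0=0.5125·12.664=6.490 ≤ a1=8.060 → R1 fires; X=4 Z=10 E=8 P=4
Draw 3: a1=6.448, a2=4.360, a3=1.116, a0=11.924; τ=−ln(0.4761)/11.924=0.062 → t=0.096; u2·a0=0.1607·11.924=1.916 ≤ a1=6.448 → R1 fires; X=3 Z=12 E=8 P=4
Draw 4: a1=4.836, a2=5.232, a3=1.116, a0=11.184; τ=−ln(0.5552)/11.184=0.053 → t=0.149; u2·a0=0.2908·11.184=3.252 ≤ a1=4.836 → R1 fires; X=2 Z=14 E=8 P=4
Draw 5: a1=3.224, a2=6.104, a3=1.116, a0=10.444; τ=−ln(0.2546)/10.444=0.131 → t=0.280; u2·a0=0.7089·10.444=7.404; a1=3.224 < 7.404 ≤ a1+a2=9.328 → R2 fires; X=2 Z=13 E=10 P=4
Draw 6: a1=3.224, a2=5.668, a3=1.116, a0=10.008; τ=−ln(0.3286)/10.008=0.111 → t=0.391; u2·a0=0.8315·10.008=8.322; a1=3.224 < 8.322 ≤ a1+a2=8.892 → R2 fires; X=2 Z=12 E=12 P=4
Draw 7: a1=3.224, a2=5.232, a3=1.116, a0=9.572; τ=−ln(0.5813)/9.572=0.057 → t=0.448; u2·a0=0.9423·9.572=9.020; a1+a2=8.456 < 9.020 ≤ a1+…+a3=9.572 → R3 fires; X=2 Z=13 E=12 P=5
Draw 8: a1=4.030, a2=5.668, a3=1.395, a0=11.093; τ=−ln(0.0855)/11.093=0.222 → t=0.669; u2·a0=0.0714·11.093=0.792 ≤ a1=4.030 → R1 fires; X=1 Z=15 E=12 P=5
Draw 9: a1=2.015, a2=6.540, a3=1.395, a0=9.950; τ=−ln(0.4514)/9.950=0.080 → t=0.749; u2·a0=0.1123·9.950=1.117 ≤ a1=2.015 → R1 fires; X=0 Z=17 E=12 P=5
Draw 10: a1=0.000, a2=7.412, a3=1.395, a0=8.807; τ=−ln(0.9710)/8.807=0.003 → t=0.753; u2·a0=0.8322·8.807=7.329; a1=0.000 < 7.329 ≤ a1+a2=7.412 → R2 fires; X=0 Z=16 E=14 P=5
Draw 11: a1=0.000, a2=6.976, a3=1.395, a0=8.371; τ=−ln(0.6063)/8.371=0.060 → t=0.812; u2·a0=0.0676·8.371=0.566; a1=0.000 < 0.566 ≤ a1+a2=6.976 → R2 fires; X=0 Z=15 E=16 P=5
Draw 12: a1=0.000, a2=6.540, a3=1.395, a0=7.935; τ=−ln(0.0068)/7.935=0.629 → t=1.441; u2·a0=0.6296·7.935=4.996; a1=0.000 < 4.996 ≤ a1+a2=6.540 → R2 fires; X=0 Z=14 E=18 P=5
Draw 13: a1=0.000, a2=6.104, a3=1.395, a0=7.499; τ=−ln(0.0203)/7.499=0.520 → t=1.961; u2·a0=0.3990·7.499=2.992; a1=0.000 < 2.992 ≤ a1+a2=6.104 → R2 fires; X=0 Z=13 E=20 P=5
Draw 14: a1=0.000, a2=5.668, a3=1.395, a0=7.063; τ=−ln(0.5399)/7.063=0.087 → t=2.048; u2·a0=0.7235·7.063=5.110; a1=0.000 < 5.110 ≤ a1+a2=5.668 → R2 fires; X=0 Z=12 E=22 P=5
Draw 15: a1=0.000, a2=5.232, a3=1.395, a0=6.627; τ=−ln(0.3626)/6.627=0.153 → t=2.201 > T=2.19: stop.
E first becomes ≥ 12 when it reaches 12 at the event at t=0.391.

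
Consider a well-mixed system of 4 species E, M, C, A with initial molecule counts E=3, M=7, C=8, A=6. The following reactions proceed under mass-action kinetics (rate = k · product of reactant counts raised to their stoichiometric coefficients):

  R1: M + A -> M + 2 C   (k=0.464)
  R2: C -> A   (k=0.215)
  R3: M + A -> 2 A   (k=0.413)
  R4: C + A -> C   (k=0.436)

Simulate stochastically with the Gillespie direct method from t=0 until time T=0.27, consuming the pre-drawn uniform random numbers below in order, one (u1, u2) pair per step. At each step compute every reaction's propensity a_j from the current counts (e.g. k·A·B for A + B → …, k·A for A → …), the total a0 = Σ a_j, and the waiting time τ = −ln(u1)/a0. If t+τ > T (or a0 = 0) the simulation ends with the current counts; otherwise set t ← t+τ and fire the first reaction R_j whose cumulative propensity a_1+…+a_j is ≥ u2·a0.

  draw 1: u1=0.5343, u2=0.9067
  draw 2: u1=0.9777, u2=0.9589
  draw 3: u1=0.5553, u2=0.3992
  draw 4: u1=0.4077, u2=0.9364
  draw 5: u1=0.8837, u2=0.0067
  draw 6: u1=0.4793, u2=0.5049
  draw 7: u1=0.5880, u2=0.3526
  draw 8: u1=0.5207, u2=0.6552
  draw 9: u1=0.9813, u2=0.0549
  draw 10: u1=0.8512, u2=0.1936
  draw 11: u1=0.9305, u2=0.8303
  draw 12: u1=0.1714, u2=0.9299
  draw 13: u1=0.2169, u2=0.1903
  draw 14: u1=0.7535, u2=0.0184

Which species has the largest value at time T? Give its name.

Dominant species at T: C

t=0.000: E=3 M=7 C=8 A=6
Draw 1: a1=19.488, a2=1.720, a3=17.346, a4=20.928, a0=59.482; τ=−ln(0.5343)/59.482=0.011 → t=0.011; u2·a0=0.9067·59.482=53.932; a1+…+a3=38.554 < 53.932 ≤ a1+…+a4=59.482 → R4 fires; E=3 M=7 C=8 A=5
Draw 2: a1=16.240, a2=1.720, a3=14.455, a4=17.440, a0=49.855; τ=−ln(0.9777)/49.855=0.000 → t=0.011; u2·a0=0.9589·49.855=47.806; a1+…+a3=32.415 < 47.806 ≤ a1+…+a4=49.855 → R4 fires; E=3 M=7 C=8 A=4
Draw 3: a1=12.992, a2=1.720, a3=11.564, a4=13.952, a0=40.228; τ=−ln(0.5553)/40.228=0.015 → t=0.026; u2·a0=0.3992·40.228=16.059; a1+a2=14.712 < 16.059 ≤ a1+…+a3=26.276 → R3 fires; E=3 M=6 C=8 A=5
Draw 4: a1=13.920, a2=1.720, a3=12.390, a4=17.440, a0=45.470; τ=−ln(0.4077)/45.470=0.020 → t=0.045; u2·a0=0.9364·45.470=42.578; a1+…+a3=28.030 < 42.578 ≤ a1+…+a4=45.470 → R4 fires; E=3 M=6 C=8 A=4
Draw 5: a1=11.136, a2=1.720, a3=9.912, a4=13.952, a0=36.720; τ=−ln(0.8837)/36.720=0.003 → t=0.049; u2·a0=0.0067·36.720=0.246 ≤ a1=11.136 → R1 fires; E=3 M=6 C=10 A=3
Draw 6: a1=8.352, a2=2.150, a3=7.434, a4=13.080, a0=31.016; τ=−ln(0.4793)/31.016=0.024 → t=0.072; u2·a0=0.5049·31.016=15.660; a1+a2=10.502 < 15.660 ≤ a1+…+a3=17.936 → R3 fires; E=3 M=5 C=10 A=4
Draw 7: a1=9.280, a2=2.150, a3=8.260, a4=17.440, a0=37.130; τ=−ln(0.5880)/37.130=0.014 → t=0.087; u2·a0=0.3526·37.130=13.092; a1+a2=11.430 < 13.092 ≤ a1+…+a3=19.690 → R3 fires; E=3 M=4 C=10 A=5
Draw 8: a1=9.280, a2=2.150, a3=8.260, a4=21.800, a0=41.490; τ=−ln(0.5207)/41.490=0.016 → t=0.102; u2·a0=0.6552·41.490=27.184; a1+…+a3=19.690 < 27.184 ≤ a1+…+a4=41.490 → R4 fires; E=3 M=4 C=10 A=4
Draw 9: a1=7.424, a2=2.150, a3=6.608, a4=17.440, a0=33.622; τ=−ln(0.9813)/33.622=0.001 → t=0.103; u2·a0=0.0549·33.622=1.846 ≤ a1=7.424 → R1 fires; E=3 M=4 C=12 A=3
Draw 10: a1=5.568, a2=2.580, a3=4.956, a4=15.696, a0=28.800; τ=−ln(0.8512)/28.800=0.006 → t=0.109; u2·a0=0.1936·28.800=5.576; a1=5.568 < 5.576 ≤ a1+a2=8.148 → R2 fires; E=3 M=4 C=11 A=4
Draw 11: a1=7.424, a2=2.365, a3=6.608, a4=19.184, a0=35.581; τ=−ln(0.9305)/35.581=0.002 → t=0.111; u2·a0=0.8303·35.581=29.543; a1+…+a3=16.397 < 29.543 ≤ a1+…+a4=35.581 → R4 fires; E=3 M=4 C=11 A=3
Draw 12: a1=5.568, a2=2.365, a3=4.956, a4=14.388, a0=27.277; τ=−ln(0.1714)/27.277=0.065 → t=0.175; u2·a0=0.9299·27.277=25.365; a1+…+a3=12.889 < 25.365 ≤ a1+…+a4=27.277 → R4 fires; E=3 M=4 C=11 A=2
Draw 13: a1=3.712, a2=2.365, a3=3.304, a4=9.592, a0=18.973; τ=−ln(0.2169)/18.973=0.081 → t=0.256; u2·a0=0.1903·18.973=3.611 ≤ a1=3.712 → R1 fires; E=3 M=4 C=13 A=1
Draw 14: a1=1.856, a2=2.795, a3=1.652, a4=5.668, a0=11.971; τ=−ln(0.7535)/11.971=0.024 → t=0.279 > T=0.27: stop.
At T=0.27: E=3 M=4 C=13 A=1; the largest is C.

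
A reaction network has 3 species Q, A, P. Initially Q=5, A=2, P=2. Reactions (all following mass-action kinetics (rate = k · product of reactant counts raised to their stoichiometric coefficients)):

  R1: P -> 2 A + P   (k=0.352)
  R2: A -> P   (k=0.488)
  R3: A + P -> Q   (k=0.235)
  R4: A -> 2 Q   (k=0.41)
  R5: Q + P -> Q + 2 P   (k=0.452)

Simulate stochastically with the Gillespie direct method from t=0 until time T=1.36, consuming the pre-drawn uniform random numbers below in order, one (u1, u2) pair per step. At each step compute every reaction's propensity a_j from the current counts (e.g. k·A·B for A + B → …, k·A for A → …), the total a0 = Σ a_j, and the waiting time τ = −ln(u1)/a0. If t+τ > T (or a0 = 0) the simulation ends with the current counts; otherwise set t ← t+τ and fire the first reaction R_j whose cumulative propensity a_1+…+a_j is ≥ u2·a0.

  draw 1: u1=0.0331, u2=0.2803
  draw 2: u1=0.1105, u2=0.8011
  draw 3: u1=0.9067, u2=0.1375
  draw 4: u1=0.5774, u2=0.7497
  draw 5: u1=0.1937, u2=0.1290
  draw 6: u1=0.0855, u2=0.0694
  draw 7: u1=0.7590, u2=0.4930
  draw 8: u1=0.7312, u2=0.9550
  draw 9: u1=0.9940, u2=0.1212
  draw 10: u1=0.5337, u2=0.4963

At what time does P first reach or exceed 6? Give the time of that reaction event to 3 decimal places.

t=0.000: Q=5 A=2 P=2
Draw 1: a1=0.704, a2=0.976, a3=0.940, a4=0.820, a5=4.520, a0=7.960; τ=−ln(0.0331)/7.960=0.428 → t=0.428; u2·a0=0.2803·7.960=2.231; a1+a2=1.680 < 2.231 ≤ a1+…+a3=2.620 → R3 fires; Q=6 A=1 P=1
Draw 2: a1=0.352, a2=0.488, a3=0.235, a4=0.410, a5=2.712, a0=4.197; τ=−ln(0.1105)/4.197=0.525 → t=0.953; u2·a0=0.8011·4.197=3.362; a1+…+a4=1.485 < 3.362 ≤ a1+…+a5=4.197 → R5 fires; Q=6 A=1 P=2
Draw 3: a1=0.704, a2=0.488, a3=0.470, a4=0.410, a5=5.424, a0=7.496; τ=−ln(0.9067)/7.496=0.013 → t=0.966; u2·a0=0.1375·7.496=1.031; a1=0.704 < 1.031 ≤ a1+a2=1.192 → R2 fires; Q=6 A=0 P=3
Draw 4: a1=1.056, a2=0.000, a3=0.000, a4=0.000, a5=8.136, a0=9.192; τ=−ln(0.5774)/9.192=0.060 → t=1.026; u2·a0=0.7497·9.192=6.891; a1+…+a4=1.056 < 6.891 ≤ a1+…+a5=9.192 → R5 fires; Q=6 A=0 P=4
Draw 5: a1=1.408, a2=0.000, a3=0.000, a4=0.000, a5=10.848, a0=12.256; τ=−ln(0.1937)/12.256=0.134 → t=1.160; u2·a0=0.1290·12.256=1.581; a1+…+a4=1.408 < 1.581 ≤ a1+…+a5=12.256 → R5 fires; Q=6 A=0 P=5
Draw 6: a1=1.760, a2=0.000, a3=0.000, a4=0.000, a5=13.560, a0=15.320; τ=−ln(0.0855)/15.320=0.161 → t=1.320; u2·a0=0.0694·15.320=1.063 ≤ a1=1.760 → R1 fires; Q=6 A=2 P=5
Draw 7: a1=1.760, a2=0.976, a3=2.350, a4=0.820, a5=13.560, a0=19.466; τ=−ln(0.7590)/19.466=0.014 → t=1.334; u2·a0=0.4930·19.466=9.597; a1+…+a4=5.906 < 9.597 ≤ a1+…+a5=19.466 → R5 fires; Q=6 A=2 P=6
Draw 8: a1=2.112, a2=0.976, a3=2.820, a4=0.820, a5=16.272, a0=23.000; τ=−ln(0.7312)/23.000=0.014 → t=1.348; u2·a0=0.9550·23.000=21.965; a1+…+a4=6.728 < 21.965 ≤ a1+…+a5=23.000 → R5 fires; Q=6 A=2 P=7
Draw 9: a1=2.464, a2=0.976, a3=3.290, a4=0.820, a5=18.984, a0=26.534; τ=−ln(0.9940)/26.534=0.000 → t=1.348; u2·a0=0.1212·26.534=3.216; a1=2.464 < 3.216 ≤ a1+a2=3.440 → R2 fires; Q=6 A=1 P=8
Draw 10: a1=2.816, a2=0.488, a3=1.880, a4=0.410, a5=21.696, a0=27.290; τ=−ln(0.5337)/27.290=0.023 → t=1.371 > T=1.36: stop.
P first becomes ≥ 6 when it reaches 6 at the event at t=1.334.

Threshold first reached at t = 1.334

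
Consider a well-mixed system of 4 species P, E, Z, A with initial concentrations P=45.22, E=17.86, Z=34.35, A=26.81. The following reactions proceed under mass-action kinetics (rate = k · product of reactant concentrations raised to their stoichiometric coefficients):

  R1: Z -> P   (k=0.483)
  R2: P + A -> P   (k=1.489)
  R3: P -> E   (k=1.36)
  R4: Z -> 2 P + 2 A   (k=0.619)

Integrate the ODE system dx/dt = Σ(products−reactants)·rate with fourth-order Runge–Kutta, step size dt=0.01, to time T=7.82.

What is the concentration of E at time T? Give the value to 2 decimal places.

RK4 with dt=0.01: 782 steps to T=7.82. Trajectory (selected grid times):
t=0.00: P=45.22 E=17.86 Z=34.35 A=26.81
t=0.87: P=31.51 E=64.65 Z=13.17 A=0.35
t=1.74: P=16.42 E=92.42 Z=5.05 A=0.26
t=2.61: P=7.63 E=106.08 Z=1.94 A=0.21
t=3.48: P=3.33 E=112.23 Z=0.74 A=0.19
t=4.34: P=1.42 E=114.86 Z=0.29 A=0.18
t=5.21: P=0.58 E=115.97 Z=0.11 A=0.17
t=6.08: P=0.23 E=116.42 Z=0.04 A=0.16
t=6.95: P=0.09 E=116.61 Z=0.02 A=0.16
t=7.82: P=0.04 E=116.68 Z=0.01 A=0.16
Read off E at T=7.82: 116.68

E at T = 116.68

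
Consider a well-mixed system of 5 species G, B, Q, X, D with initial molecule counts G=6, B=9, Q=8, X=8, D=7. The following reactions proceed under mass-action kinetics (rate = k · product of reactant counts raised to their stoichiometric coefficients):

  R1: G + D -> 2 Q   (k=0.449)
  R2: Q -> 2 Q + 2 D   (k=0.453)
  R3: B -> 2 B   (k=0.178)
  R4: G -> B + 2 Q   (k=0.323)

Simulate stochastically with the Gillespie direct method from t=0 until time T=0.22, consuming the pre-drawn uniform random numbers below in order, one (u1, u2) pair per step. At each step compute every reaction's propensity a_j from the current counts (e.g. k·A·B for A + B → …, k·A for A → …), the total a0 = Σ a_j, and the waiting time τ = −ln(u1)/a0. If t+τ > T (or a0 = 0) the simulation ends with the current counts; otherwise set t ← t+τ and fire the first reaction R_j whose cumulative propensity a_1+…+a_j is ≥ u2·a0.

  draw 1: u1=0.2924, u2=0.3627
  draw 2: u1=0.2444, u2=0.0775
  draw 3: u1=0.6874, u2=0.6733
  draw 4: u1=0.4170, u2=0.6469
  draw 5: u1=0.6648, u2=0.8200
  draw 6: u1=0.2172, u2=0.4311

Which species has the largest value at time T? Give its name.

Dominant species at T: Q

t=0.000: G=6 B=9 Q=8 X=8 D=7
Draw 1: a1=18.858, a2=3.624, a3=1.602, a4=1.938, a0=26.022; τ=−ln(0.2924)/26.022=0.047 → t=0.047; u2·a0=0.3627·26.022=9.438 ≤ a1=18.858 → R1 fires; G=5 B=9 Q=10 X=8 D=6
Draw 2: a1=13.470, a2=4.530, a3=1.602, a4=1.615, a0=21.217; τ=−ln(0.2444)/21.217=0.066 → t=0.114; u2·a0=0.0775·21.217=1.644 ≤ a1=13.470 → R1 fires; G=4 B=9 Q=12 X=8 D=5
Draw 3: a1=8.980, a2=5.436, a3=1.602, a4=1.292, a0=17.310; τ=−ln(0.6874)/17.310=0.022 → t=0.135; u2·a0=0.6733·17.310=11.655; a1=8.980 < 11.655 ≤ a1+a2=14.416 → R2 fires; G=4 B=9 Q=13 X=8 D=7
Draw 4: a1=12.572, a2=5.889, a3=1.602, a4=1.292, a0=21.355; τ=−ln(0.4170)/21.355=0.041 → t=0.176; u2·a0=0.6469·21.355=13.815; a1=12.572 < 13.815 ≤ a1+a2=18.461 → R2 fires; G=4 B=9 Q=14 X=8 D=9
Draw 5: a1=16.164, a2=6.342, a3=1.602, a4=1.292, a0=25.400; τ=−ln(0.6648)/25.400=0.016 → t=0.192; u2·a0=0.8200·25.400=20.828; a1=16.164 < 20.828 ≤ a1+a2=22.506 → R2 fires; G=4 B=9 Q=15 X=8 D=11
Draw 6: a1=19.756, a2=6.795, a3=1.602, a4=1.292, a0=29.445; τ=−ln(0.2172)/29.445=0.052 → t=0.244 > T=0.22: stop.
At T=0.22: G=4 B=9 Q=15 X=8 D=11; the largest is Q.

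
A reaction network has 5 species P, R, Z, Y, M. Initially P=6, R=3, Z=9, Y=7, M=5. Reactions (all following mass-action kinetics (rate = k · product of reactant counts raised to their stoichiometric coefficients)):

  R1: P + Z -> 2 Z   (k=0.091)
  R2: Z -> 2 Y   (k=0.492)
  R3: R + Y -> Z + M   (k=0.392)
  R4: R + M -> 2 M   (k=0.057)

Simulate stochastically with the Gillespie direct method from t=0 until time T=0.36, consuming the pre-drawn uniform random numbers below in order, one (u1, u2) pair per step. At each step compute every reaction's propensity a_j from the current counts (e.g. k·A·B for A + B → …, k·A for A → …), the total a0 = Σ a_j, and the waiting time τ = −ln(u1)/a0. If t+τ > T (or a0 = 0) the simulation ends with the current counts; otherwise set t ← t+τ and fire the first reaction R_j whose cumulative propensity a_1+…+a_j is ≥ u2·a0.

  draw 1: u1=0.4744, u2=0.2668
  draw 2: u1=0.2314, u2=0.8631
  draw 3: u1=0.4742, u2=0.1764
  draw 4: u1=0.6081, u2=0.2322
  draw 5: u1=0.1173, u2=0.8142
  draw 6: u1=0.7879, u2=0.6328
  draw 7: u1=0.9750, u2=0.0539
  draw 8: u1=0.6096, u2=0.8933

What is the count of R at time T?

R at T = 1

t=0.000: P=6 R=3 Z=9 Y=7 M=5
Draw 1: a1=4.914, a2=4.428, a3=8.232, a4=0.855, a0=18.429; τ=−ln(0.4744)/18.429=0.040 → t=0.040; u2·a0=0.2668·18.429=4.917; a1=4.914 < 4.917 ≤ a1+a2=9.342 → R2 fires; P=6 R=3 Z=8 Y=9 M=5
Draw 2: a1=4.368, a2=3.936, a3=10.584, a4=0.855, a0=19.743; τ=−ln(0.2314)/19.743=0.074 → t=0.115; u2·a0=0.8631·19.743=17.040; a1+a2=8.304 < 17.040 ≤ a1+…+a3=18.888 → R3 fires; P=6 R=2 Z=9 Y=8 M=6
Draw 3: a1=4.914, a2=4.428, a3=6.272, a4=0.684, a0=16.298; τ=−ln(0.4742)/16.298=0.046 → t=0.160; u2·a0=0.1764·16.298=2.875 ≤ a1=4.914 → R1 fires; P=5 R=2 Z=10 Y=8 M=6
Draw 4: a1=4.550, a2=4.920, a3=6.272, a4=0.684, a0=16.426; τ=−ln(0.6081)/16.426=0.030 → t=0.191; u2·a0=0.2322·16.426=3.814 ≤ a1=4.550 → R1 fires; P=4 R=2 Z=11 Y=8 M=6
Draw 5: a1=4.004, a2=5.412, a3=6.272, a4=0.684, a0=16.372; τ=−ln(0.1173)/16.372=0.131 → t=0.322; u2·a0=0.8142·16.372=13.330; a1+a2=9.416 < 13.330 ≤ a1+…+a3=15.688 → R3 fires; P=4 R=1 Z=12 Y=7 M=7
Draw 6: a1=4.368, a2=5.904, a3=2.744, a4=0.399, a0=13.415; τ=−ln(0.7879)/13.415=0.018 → t=0.339; u2·a0=0.6328·13.415=8.489; a1=4.368 < 8.489 ≤ a1+a2=10.272 → R2 fires; P=4 R=1 Z=11 Y=9 M=7
Draw 7: a1=4.004, a2=5.412, a3=3.528, a4=0.399, a0=13.343; τ=−ln(0.9750)/13.343=0.002 → t=0.341; u2·a0=0.0539·13.343=0.719 ≤ a1=4.004 → R1 fires; P=3 R=1 Z=12 Y=9 M=7
Draw 8: a1=3.276, a2=5.904, a3=3.528, a4=0.399, a0=13.107; τ=−ln(0.6096)/13.107=0.038 → t=0.379 > T=0.36: stop.
Read off R at T=0.36: 1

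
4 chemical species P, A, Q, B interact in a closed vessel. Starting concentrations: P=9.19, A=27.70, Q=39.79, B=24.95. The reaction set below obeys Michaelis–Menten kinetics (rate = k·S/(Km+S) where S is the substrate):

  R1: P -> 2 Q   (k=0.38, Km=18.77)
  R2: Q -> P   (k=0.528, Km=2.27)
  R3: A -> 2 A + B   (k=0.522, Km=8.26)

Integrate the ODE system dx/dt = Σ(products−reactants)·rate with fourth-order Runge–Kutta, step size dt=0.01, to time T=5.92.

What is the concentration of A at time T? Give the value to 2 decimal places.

A at T = 30.10

RK4 with dt=0.01: 592 steps to T=5.92. Trajectory (selected grid times):
t=0.00: P=9.19 A=27.70 Q=39.79 B=24.95
t=0.66: P=9.44 A=27.97 Q=39.63 B=25.22
t=1.32: P=9.68 A=28.23 Q=39.47 B=25.48
t=1.97: P=9.92 A=28.49 Q=39.31 B=25.74
t=2.63: P=10.16 A=28.76 Q=39.16 B=26.01
t=3.29: P=10.40 A=29.03 Q=39.00 B=26.28
t=3.95: P=10.64 A=29.30 Q=38.86 B=26.55
t=4.60: P=10.88 A=29.56 Q=38.71 B=26.81
t=5.26: P=11.11 A=29.83 Q=38.57 B=27.08
t=5.92: P=11.35 A=30.10 Q=38.43 B=27.35
Read off A at T=5.92: 30.10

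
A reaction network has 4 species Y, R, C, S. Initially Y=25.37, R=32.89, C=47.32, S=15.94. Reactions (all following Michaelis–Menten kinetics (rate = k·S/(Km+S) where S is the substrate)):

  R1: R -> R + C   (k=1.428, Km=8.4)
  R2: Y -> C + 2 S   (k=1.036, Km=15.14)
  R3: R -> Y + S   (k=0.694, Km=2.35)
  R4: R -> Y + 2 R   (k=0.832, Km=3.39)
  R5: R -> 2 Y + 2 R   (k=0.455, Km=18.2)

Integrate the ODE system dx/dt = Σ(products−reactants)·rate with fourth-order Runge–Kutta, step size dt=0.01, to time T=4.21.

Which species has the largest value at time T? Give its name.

RK4 with dt=0.01: 421 steps to T=4.21. Trajectory (selected grid times):
t=0.00: Y=25.37 R=32.89 C=47.32 S=15.94
t=0.47: Y=26.00 R=33.08 C=48.16 S=16.86
t=0.94: Y=26.62 R=33.27 C=49.01 S=17.78
t=1.40: Y=27.24 R=33.45 C=49.84 S=18.69
t=1.87: Y=27.86 R=33.64 C=50.69 S=19.62
t=2.34: Y=28.48 R=33.83 C=51.54 S=20.56
t=2.81: Y=29.10 R=34.02 C=52.40 S=21.50
t=3.27: Y=29.71 R=34.20 C=53.24 S=22.43
t=3.74: Y=30.32 R=34.39 C=54.10 S=23.38
t=4.21: Y=30.94 R=34.59 C=54.97 S=24.34
At T=4.21: Y=30.94 R=34.59 C=54.97 S=24.34; the largest is C.

Dominant species at T: C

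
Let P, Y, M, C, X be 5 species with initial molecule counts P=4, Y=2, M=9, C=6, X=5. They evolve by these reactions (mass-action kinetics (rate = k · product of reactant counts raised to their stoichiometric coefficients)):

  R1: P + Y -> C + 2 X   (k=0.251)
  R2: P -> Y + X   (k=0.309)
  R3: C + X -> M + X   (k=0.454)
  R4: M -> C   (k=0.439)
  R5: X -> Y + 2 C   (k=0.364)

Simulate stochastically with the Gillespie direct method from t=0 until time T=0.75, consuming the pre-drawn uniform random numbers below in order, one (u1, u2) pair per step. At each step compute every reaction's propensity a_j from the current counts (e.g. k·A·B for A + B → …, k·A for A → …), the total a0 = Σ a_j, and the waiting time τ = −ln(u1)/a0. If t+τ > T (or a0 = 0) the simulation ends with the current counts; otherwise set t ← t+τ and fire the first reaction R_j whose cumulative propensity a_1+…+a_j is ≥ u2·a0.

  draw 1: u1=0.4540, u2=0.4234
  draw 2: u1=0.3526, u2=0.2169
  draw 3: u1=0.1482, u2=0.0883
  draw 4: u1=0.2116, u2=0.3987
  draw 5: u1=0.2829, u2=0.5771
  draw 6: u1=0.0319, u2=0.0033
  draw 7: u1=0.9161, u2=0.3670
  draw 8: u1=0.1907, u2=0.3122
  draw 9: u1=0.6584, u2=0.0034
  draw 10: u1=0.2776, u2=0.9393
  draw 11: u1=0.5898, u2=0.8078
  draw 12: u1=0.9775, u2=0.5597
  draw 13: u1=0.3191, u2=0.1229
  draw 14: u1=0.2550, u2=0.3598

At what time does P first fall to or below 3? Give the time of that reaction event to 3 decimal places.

t=0.000: P=4 Y=2 M=9 C=6 X=5
Draw 1: a1=2.008, a2=1.236, a3=13.620, a4=3.951, a5=1.820, a0=22.635; τ=−ln(0.4540)/22.635=0.035 → t=0.035; u2·a0=0.4234·22.635=9.584; a1+a2=3.244 < 9.584 ≤ a1+…+a3=16.864 → R3 fires; P=4 Y=2 M=10 C=5 X=5
Draw 2: a1=2.008, a2=1.236, a3=11.350, a4=4.390, a5=1.820, a0=20.804; τ=−ln(0.3526)/20.804=0.050 → t=0.085; u2·a0=0.2169·20.804=4.512; a1+a2=3.244 < 4.512 ≤ a1+…+a3=14.594 → R3 fires; P=4 Y=2 M=11 C=4 X=5
Draw 3: a1=2.008, a2=1.236, a3=9.080, a4=4.829, a5=1.820, a0=18.973; τ=−ln(0.1482)/18.973=0.101 → t=0.186; u2·a0=0.0883·18.973=1.675 ≤ a1=2.008 → R1 fires; P=3 Y=1 M=11 C=5 X=7
Draw 4: a1=0.753, a2=0.927, a3=15.890, a4=4.829, a5=2.548, a0=24.947; τ=−ln(0.2116)/24.947=0.062 → t=0.248; u2·a0=0.3987·24.947=9.946; a1+a2=1.680 < 9.946 ≤ a1+…+a3=17.570 → R3 fires; P=3 Y=1 M=12 C=4 X=7
Draw 5: a1=0.753, a2=0.927, a3=12.712, a4=5.268, a5=2.548, a0=22.208; τ=−ln(0.2829)/22.208=0.057 → t=0.305; u2·a0=0.5771·22.208=12.816; a1+a2=1.680 < 12.816 ≤ a1+…+a3=14.392 → R3 fires; P=3 Y=1 M=13 C=3 X=7
Draw 6: a1=0.753, a2=0.927, a3=9.534, a4=5.707, a5=2.548, a0=19.469; τ=−ln(0.0319)/19.469=0.177 → t=0.482; u2·a0=0.0033·19.469=0.064 ≤ a1=0.753 → R1 fires; P=2 Y=0 M=13 C=4 X=9
Draw 7: a1=0.000, a2=0.618, a3=16.344, a4=5.707, a5=3.276, a0=25.945; τ=−ln(0.9161)/25.945=0.003 → t=0.485; u2·a0=0.3670·25.945=9.522; a1+a2=0.618 < 9.522 ≤ a1+…+a3=16.962 → R3 fires; P=2 Y=0 M=14 C=3 X=9
Draw 8: a1=0.000, a2=0.618, a3=12.258, a4=6.146, a5=3.276, a0=22.298; τ=−ln(0.1907)/22.298=0.074 → t=0.559; u2·a0=0.3122·22.298=6.961; a1+a2=0.618 < 6.961 ≤ a1+…+a3=12.876 → R3 fires; P=2 Y=0 M=15 C=2 X=9
Draw 9: a1=0.000, a2=0.618, a3=8.172, a4=6.585, a5=3.276, a0=18.651; τ=−ln(0.6584)/18.651=0.022 → t=0.582; u2·a0=0.0034·18.651=0.063; a1=0.000 < 0.063 ≤ a1+a2=0.618 → R2 fires; P=1 Y=1 M=15 C=2 X=10
Draw 10: a1=0.251, a2=0.309, a3=9.080, a4=6.585, a5=3.640, a0=19.865; τ=−ln(0.2776)/19.865=0.065 → t=0.646; u2·a0=0.9393·19.865=18.659; a1+…+a4=16.225 < 18.659 ≤ a1+…+a5=19.865 → R5 fires; P=1 Y=2 M=15 C=4 X=9
Draw 11: a1=0.502, a2=0.309, a3=16.344, a4=6.585, a5=3.276, a0=27.016; τ=−ln(0.5898)/27.016=0.020 → t=0.666; u2·a0=0.8078·27.016=21.824; a1+…+a3=17.155 < 21.824 ≤ a1+…+a4=23.740 → R4 fires; P=1 Y=2 M=14 C=5 X=9
Draw 12: a1=0.502, a2=0.309, a3=20.430, a4=6.146, a5=3.276, a0=30.663; τ=−ln(0.9775)/30.663=0.001 → t=0.667; u2·a0=0.5597·30.663=17.162; a1+a2=0.811 < 17.162 ≤ a1+…+a3=21.241 → R3 fires; P=1 Y=2 M=15 C=4 X=9
Draw 13: a1=0.502, a2=0.309, a3=16.344, a4=6.585, a5=3.276, a0=27.016; τ=−ln(0.3191)/27.016=0.042 → t=0.709; u2·a0=0.1229·27.016=3.320; a1+a2=0.811 < 3.320 ≤ a1+…+a3=17.155 → R3 fires; P=1 Y=2 M=16 C=3 X=9
Draw 14: a1=0.502, a2=0.309, a3=12.258, a4=7.024, a5=3.276, a0=23.369; τ=−ln(0.2550)/23.369=0.058 → t=0.767 > T=0.75: stop.
P first becomes ≤ 3 when it reaches 3 at the event at t=0.186.

Threshold first reached at t = 0.186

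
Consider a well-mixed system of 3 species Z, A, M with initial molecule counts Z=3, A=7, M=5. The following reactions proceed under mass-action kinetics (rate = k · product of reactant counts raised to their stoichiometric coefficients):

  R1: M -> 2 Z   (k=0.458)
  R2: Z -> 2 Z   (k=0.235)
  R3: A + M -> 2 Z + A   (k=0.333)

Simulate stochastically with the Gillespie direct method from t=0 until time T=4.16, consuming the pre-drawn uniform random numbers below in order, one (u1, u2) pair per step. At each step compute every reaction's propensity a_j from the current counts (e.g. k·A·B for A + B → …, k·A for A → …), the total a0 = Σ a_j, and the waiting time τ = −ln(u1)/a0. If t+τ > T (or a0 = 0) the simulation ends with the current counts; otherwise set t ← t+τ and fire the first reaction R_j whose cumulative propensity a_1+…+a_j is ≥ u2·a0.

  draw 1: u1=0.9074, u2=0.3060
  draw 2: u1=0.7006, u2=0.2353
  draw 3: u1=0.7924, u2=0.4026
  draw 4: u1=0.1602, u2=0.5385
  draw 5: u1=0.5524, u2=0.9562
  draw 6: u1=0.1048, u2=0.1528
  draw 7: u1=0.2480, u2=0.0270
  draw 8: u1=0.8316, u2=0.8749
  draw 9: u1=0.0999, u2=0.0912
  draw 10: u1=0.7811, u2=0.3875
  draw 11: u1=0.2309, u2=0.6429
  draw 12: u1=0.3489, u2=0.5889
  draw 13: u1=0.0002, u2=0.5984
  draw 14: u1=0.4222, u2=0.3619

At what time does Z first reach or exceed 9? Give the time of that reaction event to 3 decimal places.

t=0.000: Z=3 A=7 M=5
Draw 1: a1=2.290, a2=0.705, a3=11.655, a0=14.650; τ=−ln(0.9074)/14.650=0.007 → t=0.007; u2·a0=0.3060·14.650=4.483; a1+a2=2.995 < 4.483 ≤ a1+…+a3=14.650 → R3 fires; Z=5 A=7 M=4
Draw 2: a1=1.832, a2=1.175, a3=9.324, a0=12.331; τ=−ln(0.7006)/12.331=0.029 → t=0.035; u2·a0=0.2353·12.331=2.901; a1=1.832 < 2.901 ≤ a1+a2=3.007 → R2 fires; Z=6 A=7 M=4
Draw 3: a1=1.832, a2=1.410, a3=9.324, a0=12.566; τ=−ln(0.7924)/12.566=0.019 → t=0.054; u2·a0=0.4026·12.566=5.059; a1+a2=3.242 < 5.059 ≤ a1+…+a3=12.566 → R3 fires; Z=8 A=7 M=3
Draw 4: a1=1.374, a2=1.880, a3=6.993, a0=10.247; τ=−ln(0.1602)/10.247=0.179 → t=0.233; u2·a0=0.5385·10.247=5.518; a1+a2=3.254 < 5.518 ≤ a1+…+a3=10.247 → R3 fires; Z=10 A=7 M=2
Draw 5: a1=0.916, a2=2.350, a3=4.662, a0=7.928; τ=−ln(0.5524)/7.928=0.075 → t=0.308; u2·a0=0.9562·7.928=7.581; a1+a2=3.266 < 7.581 ≤ a1+…+a3=7.928 → R3 fires; Z=12 A=7 M=1
Draw 6: a1=0.458, a2=2.820, a3=2.331, a0=5.609; τ=−ln(0.1048)/5.609=0.402 → t=0.710; u2·a0=0.1528·5.609=0.857; a1=0.458 < 0.857 ≤ a1+a2=3.278 → R2 fires; Z=13 A=7 M=1
Draw 7: a1=0.458, a2=3.055, a3=2.331, a0=5.844; τ=−ln(0.2480)/5.844=0.239 → t=0.948; u2·a0=0.0270·5.844=0.158 ≤ a1=0.458 → R1 fires; Z=15 A=7 M=0
Draw 8: a1=0.000, a2=3.525, a3=0.000, a0=3.525; τ=−ln(0.8316)/3.525=0.052 → t=1.001; u2·a0=0.8749·3.525=3.084; a1=0.000 < 3.084 ≤ a1+a2=3.525 → R2 fires; Z=16 A=7 M=0
Draw 9: a1=0.000, a2=3.760, a3=0.000, a0=3.760; τ=−ln(0.0999)/3.760=0.613 → t=1.613; u2·a0=0.0912·3.760=0.343; a1=0.000 < 0.343 ≤ a1+a2=3.760 → R2 fires; Z=17 A=7 M=0
Draw 10: a1=0.000, a2=3.995, a3=0.000, a0=3.995; τ=−ln(0.7811)/3.995=0.062 → t=1.675; u2·a0=0.3875·3.995=1.548; a1=0.000 < 1.548 ≤ a1+a2=3.995 → R2 fires; Z=18 A=7 M=0
Draw 11: a1=0.000, a2=4.230, a3=0.000, a0=4.230; τ=−ln(0.2309)/4.230=0.347 → t=2.022; u2·a0=0.6429·4.230=2.719; a1=0.000 < 2.719 ≤ a1+a2=4.230 → R2 fires; Z=19 A=7 M=0
Draw 12: a1=0.000, a2=4.465, a3=0.000, a0=4.465; τ=−ln(0.3489)/4.465=0.236 → t=2.257; u2·a0=0.5889·4.465=2.629; a1=0.000 < 2.629 ≤ a1+a2=4.465 → R2 fires; Z=20 A=7 M=0
Draw 13: a1=0.000, a2=4.700, a3=0.000, a0=4.700; τ=−ln(0.0002)/4.700=1.812 → t=4.070; u2·a0=0.5984·4.700=2.812; a1=0.000 < 2.812 ≤ a1+a2=4.700 → R2 fires; Z=21 A=7 M=0
Draw 14: a1=0.000, a2=4.935, a3=0.000, a0=4.935; τ=−ln(0.4222)/4.935=0.175 → t=4.244 > T=4.16: stop.
Z first becomes ≥ 9 when it reaches 10 at the event at t=0.233.

Threshold first reached at t = 0.233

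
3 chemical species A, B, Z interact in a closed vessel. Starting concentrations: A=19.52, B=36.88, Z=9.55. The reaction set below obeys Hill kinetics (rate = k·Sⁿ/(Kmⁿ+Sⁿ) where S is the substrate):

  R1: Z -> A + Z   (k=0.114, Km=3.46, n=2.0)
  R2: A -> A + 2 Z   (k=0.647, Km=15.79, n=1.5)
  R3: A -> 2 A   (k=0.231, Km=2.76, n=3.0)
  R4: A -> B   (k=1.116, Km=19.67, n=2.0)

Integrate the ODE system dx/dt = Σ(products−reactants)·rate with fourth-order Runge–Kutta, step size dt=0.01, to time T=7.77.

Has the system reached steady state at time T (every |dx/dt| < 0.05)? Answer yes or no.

Steady state at T: no

RK4 with dt=0.01: 777 steps to T=7.77. Trajectory (selected grid times):
t=0.00: A=19.52 B=36.88 Z=9.55
t=0.86: A=19.33 B=37.35 Z=10.19
t=1.73: A=19.15 B=37.83 Z=10.84
t=2.59: A=18.97 B=38.29 Z=11.47
t=3.45: A=18.80 B=38.75 Z=12.10
t=4.32: A=18.63 B=39.21 Z=12.74
t=5.18: A=18.47 B=39.67 Z=13.36
t=6.04: A=18.31 B=40.11 Z=13.98
t=6.91: A=18.15 B=40.56 Z=14.60
t=7.77: A=18.01 B=41.00 Z=15.22
Rates at T: R1=0.1084, R2=0.3553, R3=0.2302, R4=0.5088
dx/dt at T (Σ net stoichiometry × rate): A=-0.1702, B=+0.5088, Z=+0.7105
Largest |dx/dt| is |+0.7105| (Z) ≥ 0.05 → not steady.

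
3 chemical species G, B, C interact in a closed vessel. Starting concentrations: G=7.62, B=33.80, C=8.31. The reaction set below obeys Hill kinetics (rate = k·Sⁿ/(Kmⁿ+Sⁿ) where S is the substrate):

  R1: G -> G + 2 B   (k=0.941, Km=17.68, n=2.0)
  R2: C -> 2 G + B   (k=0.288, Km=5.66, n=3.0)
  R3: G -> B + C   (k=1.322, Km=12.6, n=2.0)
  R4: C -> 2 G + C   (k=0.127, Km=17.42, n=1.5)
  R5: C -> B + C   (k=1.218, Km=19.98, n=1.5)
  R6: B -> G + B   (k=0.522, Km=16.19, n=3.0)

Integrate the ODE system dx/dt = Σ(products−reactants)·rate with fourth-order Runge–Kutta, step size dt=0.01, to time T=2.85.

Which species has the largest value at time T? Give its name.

RK4 with dt=0.01: 285 steps to T=2.85. Trajectory (selected grid times):
t=0.00: G=7.62 B=33.80 C=8.31
t=0.32: G=7.82 B=34.16 C=8.36
t=0.63: G=8.00 B=34.53 C=8.40
t=0.95: G=8.19 B=34.91 C=8.46
t=1.27: G=8.38 B=35.30 C=8.51
t=1.58: G=8.56 B=35.69 C=8.57
t=1.90: G=8.74 B=36.10 C=8.63
t=2.22: G=8.92 B=36.52 C=8.70
t=2.53: G=9.09 B=36.93 C=8.77
t=2.85: G=9.27 B=37.37 C=8.84
At T=2.85: G=9.27 B=37.37 C=8.84; the largest is B.

Dominant species at T: B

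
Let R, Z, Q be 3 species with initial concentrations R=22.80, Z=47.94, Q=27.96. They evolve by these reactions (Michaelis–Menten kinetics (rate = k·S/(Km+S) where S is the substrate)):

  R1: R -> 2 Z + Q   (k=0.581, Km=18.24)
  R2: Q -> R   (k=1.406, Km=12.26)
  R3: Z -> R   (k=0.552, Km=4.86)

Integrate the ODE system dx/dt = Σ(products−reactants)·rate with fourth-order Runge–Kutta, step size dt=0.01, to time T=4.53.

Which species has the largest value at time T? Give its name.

Dominant species at T: Z

RK4 with dt=0.01: 453 steps to T=4.53. Trajectory (selected grid times):
t=0.00: R=22.80 Z=47.94 Q=27.96
t=0.50: R=23.38 Z=48.01 Q=27.63
t=1.01: R=23.96 Z=48.09 Q=27.31
t=1.51: R=24.53 Z=48.17 Q=26.99
t=2.01: R=25.10 Z=48.26 Q=26.67
t=2.52: R=25.67 Z=48.35 Q=26.35
t=3.02: R=26.23 Z=48.44 Q=26.05
t=3.52: R=26.78 Z=48.53 Q=25.74
t=4.03: R=27.35 Z=48.63 Q=25.43
t=4.53: R=27.90 Z=48.73 Q=25.13
At T=4.53: R=27.90 Z=48.73 Q=25.13; the largest is Z.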